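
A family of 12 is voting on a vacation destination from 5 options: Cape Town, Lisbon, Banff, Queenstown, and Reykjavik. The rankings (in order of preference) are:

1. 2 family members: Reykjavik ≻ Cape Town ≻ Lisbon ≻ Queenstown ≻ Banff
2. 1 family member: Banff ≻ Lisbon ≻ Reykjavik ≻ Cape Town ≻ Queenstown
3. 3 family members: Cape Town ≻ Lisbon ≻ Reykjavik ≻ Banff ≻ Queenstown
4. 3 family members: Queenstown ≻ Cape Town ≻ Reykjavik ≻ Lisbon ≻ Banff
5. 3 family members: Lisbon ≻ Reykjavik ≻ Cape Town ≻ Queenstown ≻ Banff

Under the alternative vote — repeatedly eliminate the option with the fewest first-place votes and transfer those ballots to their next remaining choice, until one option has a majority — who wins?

Cape Town

Round 1: Cape Town 3, Lisbon 3, Banff 1, Queenstown 3, Reykjavik 2. Eliminate Banff.
Round 2: Cape Town 3, Lisbon 4, Queenstown 3, Reykjavik 2. Eliminate Reykjavik.
Round 3: Cape Town 5, Lisbon 4, Queenstown 3. Eliminate Queenstown.
Round 4: Cape Town 8, Lisbon 4. Cape Town has a majority.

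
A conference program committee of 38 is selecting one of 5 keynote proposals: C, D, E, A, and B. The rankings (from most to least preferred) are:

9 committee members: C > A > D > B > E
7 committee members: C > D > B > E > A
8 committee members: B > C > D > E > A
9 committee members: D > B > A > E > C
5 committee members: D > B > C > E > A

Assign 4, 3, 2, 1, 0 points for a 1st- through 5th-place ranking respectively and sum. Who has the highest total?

C: 9·4 + 7·4 + 8·3 + 9·0 + 5·2 = 98
D: 9·2 + 7·3 + 8·2 + 9·4 + 5·4 = 111
E: 9·0 + 7·1 + 8·1 + 9·1 + 5·1 = 29
A: 9·3 + 7·0 + 8·0 + 9·2 + 5·0 = 45
B: 9·1 + 7·2 + 8·4 + 9·3 + 5·3 = 97
D has the highest Borda score (111).

D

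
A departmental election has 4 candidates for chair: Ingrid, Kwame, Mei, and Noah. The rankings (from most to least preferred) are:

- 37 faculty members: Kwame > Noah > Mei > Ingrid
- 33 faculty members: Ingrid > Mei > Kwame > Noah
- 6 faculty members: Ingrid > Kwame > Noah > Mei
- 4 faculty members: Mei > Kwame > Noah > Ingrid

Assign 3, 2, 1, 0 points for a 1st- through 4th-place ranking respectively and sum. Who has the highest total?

Ingrid: 37·0 + 33·3 + 6·3 + 4·0 = 117
Kwame: 37·3 + 33·1 + 6·2 + 4·2 = 164
Mei: 37·1 + 33·2 + 6·0 + 4·3 = 115
Noah: 37·2 + 33·0 + 6·1 + 4·1 = 84
Kwame has the highest Borda score (164).

Kwame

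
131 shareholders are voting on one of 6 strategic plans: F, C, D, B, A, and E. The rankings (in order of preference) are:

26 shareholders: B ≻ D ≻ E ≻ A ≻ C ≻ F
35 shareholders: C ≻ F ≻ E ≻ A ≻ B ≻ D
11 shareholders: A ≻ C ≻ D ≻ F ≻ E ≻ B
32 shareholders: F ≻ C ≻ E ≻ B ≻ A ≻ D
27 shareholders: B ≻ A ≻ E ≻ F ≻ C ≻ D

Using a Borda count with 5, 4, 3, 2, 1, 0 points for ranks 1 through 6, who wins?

F: 26·0 + 35·4 + 11·2 + 32·5 + 27·2 = 376
C: 26·1 + 35·5 + 11·4 + 32·4 + 27·1 = 400
D: 26·4 + 35·0 + 11·3 + 32·0 + 27·0 = 137
B: 26·5 + 35·1 + 11·0 + 32·2 + 27·5 = 364
A: 26·2 + 35·2 + 11·5 + 32·1 + 27·4 = 317
E: 26·3 + 35·3 + 11·1 + 32·3 + 27·3 = 371
C has the highest Borda score (400).

C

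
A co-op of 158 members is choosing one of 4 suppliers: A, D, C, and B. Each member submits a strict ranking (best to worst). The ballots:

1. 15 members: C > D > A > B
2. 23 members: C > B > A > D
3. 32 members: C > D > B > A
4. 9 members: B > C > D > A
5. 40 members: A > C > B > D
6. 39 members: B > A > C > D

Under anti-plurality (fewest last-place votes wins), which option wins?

C

Last-place votes: A 41, D 102, C 0, B 15.
C is ranked last by the fewest voters, so C wins.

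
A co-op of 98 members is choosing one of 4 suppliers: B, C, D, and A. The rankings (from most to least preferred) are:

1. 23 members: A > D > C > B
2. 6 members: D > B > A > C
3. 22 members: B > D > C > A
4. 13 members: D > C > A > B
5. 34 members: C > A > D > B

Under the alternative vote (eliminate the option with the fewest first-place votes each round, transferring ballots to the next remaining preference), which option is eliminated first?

D

Round 1: B 22, C 34, D 19, A 23. Eliminate D.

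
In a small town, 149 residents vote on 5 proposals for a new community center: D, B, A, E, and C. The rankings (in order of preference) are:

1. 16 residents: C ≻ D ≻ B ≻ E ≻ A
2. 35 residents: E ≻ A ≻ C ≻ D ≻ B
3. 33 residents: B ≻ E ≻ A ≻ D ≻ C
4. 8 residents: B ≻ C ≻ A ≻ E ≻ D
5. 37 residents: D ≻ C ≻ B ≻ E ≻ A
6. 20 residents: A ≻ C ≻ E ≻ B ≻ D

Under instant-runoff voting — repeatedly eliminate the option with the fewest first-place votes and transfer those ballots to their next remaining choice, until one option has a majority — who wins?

E

Round 1: D 37, B 41, A 20, E 35, C 16. Eliminate C.
Round 2: D 53, B 41, A 20, E 35. Eliminate A.
Round 3: D 53, B 41, E 55. Eliminate B.
Round 4: D 53, E 96. E has a majority.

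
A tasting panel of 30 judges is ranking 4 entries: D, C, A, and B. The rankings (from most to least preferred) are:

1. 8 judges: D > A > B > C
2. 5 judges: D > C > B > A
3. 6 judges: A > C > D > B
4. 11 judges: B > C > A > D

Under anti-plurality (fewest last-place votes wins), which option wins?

A

Last-place votes: D 11, C 8, A 5, B 6.
A is ranked last by the fewest voters, so A wins.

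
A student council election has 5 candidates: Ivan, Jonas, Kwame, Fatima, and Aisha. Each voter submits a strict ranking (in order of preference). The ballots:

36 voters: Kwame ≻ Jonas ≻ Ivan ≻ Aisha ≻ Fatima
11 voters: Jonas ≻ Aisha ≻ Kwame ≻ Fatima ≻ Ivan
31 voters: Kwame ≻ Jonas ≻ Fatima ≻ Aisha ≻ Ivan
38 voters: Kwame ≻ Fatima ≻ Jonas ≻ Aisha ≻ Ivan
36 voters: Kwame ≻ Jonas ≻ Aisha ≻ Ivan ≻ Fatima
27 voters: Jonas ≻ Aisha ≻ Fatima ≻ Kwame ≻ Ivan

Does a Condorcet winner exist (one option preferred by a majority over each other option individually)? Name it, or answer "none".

Kwame

Kwame vs Ivan: 179–0 for Kwame.
Kwame vs Jonas: 141–38 for Kwame.
Kwame vs Fatima: 152–27 for Kwame.
Kwame vs Aisha: 141–38 for Kwame.
Kwame beats every other option head-to-head.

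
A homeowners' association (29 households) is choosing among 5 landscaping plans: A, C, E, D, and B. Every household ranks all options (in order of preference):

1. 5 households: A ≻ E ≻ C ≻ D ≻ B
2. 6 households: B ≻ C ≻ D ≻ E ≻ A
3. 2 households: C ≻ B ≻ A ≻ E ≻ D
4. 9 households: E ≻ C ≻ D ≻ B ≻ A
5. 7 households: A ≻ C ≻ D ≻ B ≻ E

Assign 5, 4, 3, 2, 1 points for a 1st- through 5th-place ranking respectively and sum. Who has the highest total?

C

A: 5·5 + 6·1 + 2·3 + 9·1 + 7·5 = 81
C: 5·3 + 6·4 + 2·5 + 9·4 + 7·4 = 113
E: 5·4 + 6·2 + 2·2 + 9·5 + 7·1 = 88
D: 5·2 + 6·3 + 2·1 + 9·3 + 7·3 = 78
B: 5·1 + 6·5 + 2·4 + 9·2 + 7·2 = 75
C has the highest Borda score (113).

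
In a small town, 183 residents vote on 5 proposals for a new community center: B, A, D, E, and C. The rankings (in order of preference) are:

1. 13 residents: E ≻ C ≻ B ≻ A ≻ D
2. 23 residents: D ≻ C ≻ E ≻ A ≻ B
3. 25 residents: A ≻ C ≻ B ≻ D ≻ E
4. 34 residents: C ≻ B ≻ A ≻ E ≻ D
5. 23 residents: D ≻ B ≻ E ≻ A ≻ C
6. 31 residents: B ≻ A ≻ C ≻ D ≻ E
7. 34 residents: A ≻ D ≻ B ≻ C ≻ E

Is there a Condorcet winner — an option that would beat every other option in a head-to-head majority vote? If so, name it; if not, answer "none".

none

Checking pairwise contests:
C beats B 95–88.
B beats A 101–82.
B beats D 103–80.
B beats E 147–36.
A beats C 113–70.
Every option loses at least one head-to-head, so there is no Condorcet winner.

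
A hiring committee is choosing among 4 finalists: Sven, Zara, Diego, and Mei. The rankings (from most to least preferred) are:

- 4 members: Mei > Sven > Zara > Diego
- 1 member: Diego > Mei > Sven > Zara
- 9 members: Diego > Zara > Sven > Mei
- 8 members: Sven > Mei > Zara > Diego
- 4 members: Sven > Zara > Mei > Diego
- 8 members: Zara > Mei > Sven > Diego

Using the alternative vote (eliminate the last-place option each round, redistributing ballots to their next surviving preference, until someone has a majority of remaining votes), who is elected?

Sven

Round 1: Sven 12, Zara 8, Diego 10, Mei 4. Eliminate Mei.
Round 2: Sven 16, Zara 8, Diego 10. Eliminate Zara.
Round 3: Sven 24, Diego 10. Sven has a majority.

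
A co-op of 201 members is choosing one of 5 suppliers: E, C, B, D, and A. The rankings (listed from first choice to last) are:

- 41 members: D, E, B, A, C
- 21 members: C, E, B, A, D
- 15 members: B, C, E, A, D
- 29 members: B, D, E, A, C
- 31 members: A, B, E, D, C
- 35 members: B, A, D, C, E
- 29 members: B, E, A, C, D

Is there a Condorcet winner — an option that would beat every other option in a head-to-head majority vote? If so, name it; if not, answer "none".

B vs E: 139–62 for B.
B vs C: 180–21 for B.
B vs D: 160–41 for B.
B vs A: 170–31 for B.
B beats every other option head-to-head.

B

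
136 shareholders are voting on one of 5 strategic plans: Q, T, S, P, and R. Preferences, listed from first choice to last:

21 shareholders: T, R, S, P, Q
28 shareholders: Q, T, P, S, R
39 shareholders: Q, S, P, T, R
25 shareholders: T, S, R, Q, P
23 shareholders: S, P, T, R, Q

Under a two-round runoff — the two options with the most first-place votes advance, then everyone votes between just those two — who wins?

T

Round 1 first-place votes: Q 67, T 46, S 23, P 0, R 0.
Q and T advance.
Runoff: Q is preferred to T by 67 voters; T by 69.
T wins the runoff.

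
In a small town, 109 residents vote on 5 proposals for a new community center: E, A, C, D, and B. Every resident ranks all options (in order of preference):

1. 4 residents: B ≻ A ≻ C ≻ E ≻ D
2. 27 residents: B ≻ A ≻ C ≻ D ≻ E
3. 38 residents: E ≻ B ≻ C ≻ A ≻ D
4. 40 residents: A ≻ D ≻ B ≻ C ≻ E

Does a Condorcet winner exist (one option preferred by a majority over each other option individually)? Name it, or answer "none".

B

B vs E: 71–38 for B.
B vs A: 69–40 for B.
B vs C: 109–0 for B.
B vs D: 69–40 for B.
B beats every other option head-to-head.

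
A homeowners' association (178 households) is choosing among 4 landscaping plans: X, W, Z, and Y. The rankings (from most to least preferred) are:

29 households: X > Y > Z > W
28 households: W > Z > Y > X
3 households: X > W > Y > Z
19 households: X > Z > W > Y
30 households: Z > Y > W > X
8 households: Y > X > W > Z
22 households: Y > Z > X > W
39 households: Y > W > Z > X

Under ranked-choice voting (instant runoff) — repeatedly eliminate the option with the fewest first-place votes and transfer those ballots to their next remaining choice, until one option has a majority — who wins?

Round 1: X 51, W 28, Z 30, Y 69. Eliminate W.
Round 2: X 51, Z 58, Y 69. Eliminate X.
Round 3: Z 77, Y 101. Y has a majority.

Y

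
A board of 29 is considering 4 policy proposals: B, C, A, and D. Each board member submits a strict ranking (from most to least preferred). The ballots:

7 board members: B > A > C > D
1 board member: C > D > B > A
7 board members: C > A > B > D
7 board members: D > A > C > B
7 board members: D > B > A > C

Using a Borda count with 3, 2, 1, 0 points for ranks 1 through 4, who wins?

B: 7·3 + 1·1 + 7·1 + 7·0 + 7·2 = 43
C: 7·1 + 1·3 + 7·3 + 7·1 + 7·0 = 38
A: 7·2 + 1·0 + 7·2 + 7·2 + 7·1 = 49
D: 7·0 + 1·2 + 7·0 + 7·3 + 7·3 = 44
A has the highest Borda score (49).

A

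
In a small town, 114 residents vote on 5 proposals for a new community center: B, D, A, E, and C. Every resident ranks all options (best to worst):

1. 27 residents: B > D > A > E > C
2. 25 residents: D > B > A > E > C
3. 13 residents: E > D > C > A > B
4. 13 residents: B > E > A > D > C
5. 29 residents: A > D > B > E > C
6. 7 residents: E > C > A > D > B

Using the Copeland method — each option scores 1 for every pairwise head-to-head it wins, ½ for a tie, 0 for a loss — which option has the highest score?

B: beats A, E, and C; loses to D → score 3.
D: beats B, A, E, and C → score 4.
A: beats E and C; loses to B and D → score 2.
E: beats C; loses to B, D, and A → score 1.
C: loses to B, D, A, and E → score 0.
D has the best pairwise record.

D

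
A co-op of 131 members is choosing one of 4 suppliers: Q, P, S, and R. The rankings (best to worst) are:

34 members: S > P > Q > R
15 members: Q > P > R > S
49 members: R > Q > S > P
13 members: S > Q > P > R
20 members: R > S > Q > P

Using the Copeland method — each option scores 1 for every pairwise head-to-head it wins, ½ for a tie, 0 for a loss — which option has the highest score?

R

Q: beats P; loses to S and R → score 1.
P: loses to Q, S, and R → score 0.
S: beats Q and P; loses to R → score 2.
R: beats Q, P, and S → score 3.
R has the best pairwise record.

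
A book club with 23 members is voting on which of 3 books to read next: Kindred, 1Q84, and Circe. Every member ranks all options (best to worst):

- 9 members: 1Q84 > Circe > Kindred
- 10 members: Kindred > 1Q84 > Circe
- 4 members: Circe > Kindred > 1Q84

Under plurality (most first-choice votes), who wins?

First-place votes: Kindred 10, 1Q84 9, Circe 4.
Kindred has the most first-place votes.

Kindred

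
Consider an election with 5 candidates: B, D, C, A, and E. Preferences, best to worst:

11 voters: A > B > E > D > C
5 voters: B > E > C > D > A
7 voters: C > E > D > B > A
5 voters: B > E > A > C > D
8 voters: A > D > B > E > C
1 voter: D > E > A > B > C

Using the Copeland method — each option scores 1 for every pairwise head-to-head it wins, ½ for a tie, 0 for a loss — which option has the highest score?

B: beats D, C, and E; loses to A → score 3.
D: beats C; loses to B, A, and E → score 1.
C: loses to B, D, A, and E → score 0.
A: beats B, D, C, and E → score 4.
E: beats D and C; loses to B and A → score 2.
A has the best pairwise record.

A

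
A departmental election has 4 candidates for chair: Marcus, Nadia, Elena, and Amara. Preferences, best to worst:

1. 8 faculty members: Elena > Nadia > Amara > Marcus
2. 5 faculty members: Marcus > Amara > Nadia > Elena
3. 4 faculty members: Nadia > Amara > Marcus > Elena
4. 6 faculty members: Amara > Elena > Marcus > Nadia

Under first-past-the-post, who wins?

First-place votes: Marcus 5, Nadia 4, Elena 8, Amara 6.
Elena has the most first-place votes.

Elena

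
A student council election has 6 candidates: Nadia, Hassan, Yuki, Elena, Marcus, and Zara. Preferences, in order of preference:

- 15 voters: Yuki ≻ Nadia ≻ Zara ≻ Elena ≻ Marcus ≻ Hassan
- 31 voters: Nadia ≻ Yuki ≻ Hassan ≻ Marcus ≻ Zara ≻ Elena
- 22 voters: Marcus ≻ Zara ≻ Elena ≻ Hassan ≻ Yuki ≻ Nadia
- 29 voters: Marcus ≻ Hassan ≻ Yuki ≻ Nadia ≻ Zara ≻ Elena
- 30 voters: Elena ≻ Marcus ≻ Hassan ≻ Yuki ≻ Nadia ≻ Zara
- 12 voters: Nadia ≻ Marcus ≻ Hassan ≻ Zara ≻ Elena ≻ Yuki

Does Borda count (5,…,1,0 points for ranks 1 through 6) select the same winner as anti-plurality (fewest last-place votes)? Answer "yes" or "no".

yes

Borda — scores: Nadia 363, Hassan 379, Yuki 368, Elena 258, Marcus 500, Zara 217. Winner: Marcus.
Anti-plurality — last-place votes: Nadia 22, Hassan 15, Yuki 12, Elena 60, Marcus 0, Zara 30. Winner: Marcus.
The two methods agree.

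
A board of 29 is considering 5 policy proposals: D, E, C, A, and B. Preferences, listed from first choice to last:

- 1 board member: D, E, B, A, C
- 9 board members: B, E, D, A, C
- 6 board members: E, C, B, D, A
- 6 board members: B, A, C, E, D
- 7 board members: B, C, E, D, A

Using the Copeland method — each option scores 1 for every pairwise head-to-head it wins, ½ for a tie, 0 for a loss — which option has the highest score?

B

D: beats A; loses to E, C, and B → score 1.
E: beats D, C, and A; loses to B → score 3.
C: beats D; loses to E, A, and B → score 1.
A: beats C; loses to D, E, and B → score 1.
B: beats D, E, C, and A → score 4.
B has the best pairwise record.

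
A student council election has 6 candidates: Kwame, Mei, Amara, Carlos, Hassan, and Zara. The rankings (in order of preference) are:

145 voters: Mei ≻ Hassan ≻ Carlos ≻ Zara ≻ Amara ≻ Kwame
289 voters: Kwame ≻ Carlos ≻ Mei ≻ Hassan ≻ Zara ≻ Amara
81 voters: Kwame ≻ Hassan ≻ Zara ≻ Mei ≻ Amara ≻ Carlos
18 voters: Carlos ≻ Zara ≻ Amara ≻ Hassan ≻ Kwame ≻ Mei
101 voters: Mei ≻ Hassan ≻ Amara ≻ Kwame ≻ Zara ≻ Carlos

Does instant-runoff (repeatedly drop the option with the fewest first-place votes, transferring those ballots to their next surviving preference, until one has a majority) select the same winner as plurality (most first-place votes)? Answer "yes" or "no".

yes

Instant-runoff — R1 Kwame 370, Mei 246, Amara 0, Carlos 18, Hassan 0, Zara 0 (Kwame winner). Winner: Kwame.
Plurality — first-place votes: Kwame 370, Mei 246, Amara 0, Carlos 18, Hassan 0, Zara 0. Winner: Kwame.
The two methods agree.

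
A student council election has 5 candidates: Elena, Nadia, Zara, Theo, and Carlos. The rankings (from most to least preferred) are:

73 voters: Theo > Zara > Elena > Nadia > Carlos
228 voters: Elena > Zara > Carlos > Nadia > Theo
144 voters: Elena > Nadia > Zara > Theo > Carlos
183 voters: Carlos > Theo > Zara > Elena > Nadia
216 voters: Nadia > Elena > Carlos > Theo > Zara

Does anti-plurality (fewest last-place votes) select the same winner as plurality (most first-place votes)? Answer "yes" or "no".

yes

Anti-plurality — last-place votes: Elena 0, Nadia 183, Zara 216, Theo 228, Carlos 217. Winner: Elena.
Plurality — first-place votes: Elena 372, Nadia 216, Zara 0, Theo 73, Carlos 183. Winner: Elena.
The two methods agree.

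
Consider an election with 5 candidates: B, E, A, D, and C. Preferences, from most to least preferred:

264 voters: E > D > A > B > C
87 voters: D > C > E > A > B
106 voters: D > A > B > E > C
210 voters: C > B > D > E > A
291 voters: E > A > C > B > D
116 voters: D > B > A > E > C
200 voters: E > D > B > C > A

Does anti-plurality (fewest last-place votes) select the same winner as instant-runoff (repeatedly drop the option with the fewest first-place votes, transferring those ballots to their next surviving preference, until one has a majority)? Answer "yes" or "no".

Anti-plurality — last-place votes: B 87, E 0, A 410, D 291, C 486. Winner: E.
Instant-runoff — R1 B 0, E 755, A 0, D 309, C 210 (E winner). Winner: E.
The two methods agree.

yes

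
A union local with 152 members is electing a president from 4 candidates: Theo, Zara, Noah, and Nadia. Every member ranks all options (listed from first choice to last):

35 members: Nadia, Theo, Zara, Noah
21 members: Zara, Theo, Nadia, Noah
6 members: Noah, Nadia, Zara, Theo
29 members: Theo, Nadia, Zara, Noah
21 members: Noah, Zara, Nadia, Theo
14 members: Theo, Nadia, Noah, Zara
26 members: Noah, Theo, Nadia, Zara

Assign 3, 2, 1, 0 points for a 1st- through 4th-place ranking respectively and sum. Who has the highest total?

Theo: 35·2 + 21·2 + 6·0 + 29·3 + 21·0 + 14·3 + 26·2 = 293
Zara: 35·1 + 21·3 + 6·1 + 29·1 + 21·2 + 14·0 + 26·0 = 175
Noah: 35·0 + 21·0 + 6·3 + 29·0 + 21·3 + 14·1 + 26·3 = 173
Nadia: 35·3 + 21·1 + 6·2 + 29·2 + 21·1 + 14·2 + 26·1 = 271
Theo has the highest Borda score (293).

Theo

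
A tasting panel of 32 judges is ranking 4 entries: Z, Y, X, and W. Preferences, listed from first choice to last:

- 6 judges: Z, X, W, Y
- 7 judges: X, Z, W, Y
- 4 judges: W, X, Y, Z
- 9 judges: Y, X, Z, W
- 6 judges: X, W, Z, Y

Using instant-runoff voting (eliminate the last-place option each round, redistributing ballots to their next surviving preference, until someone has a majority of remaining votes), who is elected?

Round 1: Z 6, Y 9, X 13, W 4. Eliminate W.
Round 2: Z 6, Y 9, X 17. X has a majority.

X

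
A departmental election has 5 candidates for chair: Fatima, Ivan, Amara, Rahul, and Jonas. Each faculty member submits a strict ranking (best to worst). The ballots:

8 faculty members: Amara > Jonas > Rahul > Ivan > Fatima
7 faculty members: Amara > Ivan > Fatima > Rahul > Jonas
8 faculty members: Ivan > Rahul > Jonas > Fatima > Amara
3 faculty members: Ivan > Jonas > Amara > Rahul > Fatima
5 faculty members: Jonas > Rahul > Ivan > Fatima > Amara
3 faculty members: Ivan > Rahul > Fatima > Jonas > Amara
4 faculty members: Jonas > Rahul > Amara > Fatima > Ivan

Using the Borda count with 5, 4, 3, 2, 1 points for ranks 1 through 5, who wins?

Fatima: 8·1 + 7·3 + 8·2 + 3·1 + 5·2 + 3·3 + 4·2 = 75
Ivan: 8·2 + 7·4 + 8·5 + 3·5 + 5·3 + 3·5 + 4·1 = 133
Amara: 8·5 + 7·5 + 8·1 + 3·3 + 5·1 + 3·1 + 4·3 = 112
Rahul: 8·3 + 7·2 + 8·4 + 3·2 + 5·4 + 3·4 + 4·4 = 124
Jonas: 8·4 + 7·1 + 8·3 + 3·4 + 5·5 + 3·2 + 4·5 = 126
Ivan has the highest Borda score (133).

Ivan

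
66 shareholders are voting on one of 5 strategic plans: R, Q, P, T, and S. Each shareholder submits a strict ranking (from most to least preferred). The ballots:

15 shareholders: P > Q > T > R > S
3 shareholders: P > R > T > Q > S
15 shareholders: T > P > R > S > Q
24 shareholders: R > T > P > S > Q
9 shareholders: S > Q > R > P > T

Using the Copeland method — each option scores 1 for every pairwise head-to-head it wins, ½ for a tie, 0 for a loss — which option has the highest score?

R

R: beats Q, T, and S; ties P → score 3.5.
Q: loses to R, P, T, and S → score 0.
P: beats Q and S; ties R; loses to T → score 2.5.
T: beats Q, P, and S; loses to R → score 3.
S: beats Q; loses to R, P, and T → score 1.
R has the best pairwise record.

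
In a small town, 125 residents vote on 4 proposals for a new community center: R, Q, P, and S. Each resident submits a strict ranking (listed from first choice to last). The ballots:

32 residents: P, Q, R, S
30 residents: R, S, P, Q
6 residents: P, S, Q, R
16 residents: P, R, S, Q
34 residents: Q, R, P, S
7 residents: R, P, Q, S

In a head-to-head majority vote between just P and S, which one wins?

P

Voters preferring P to S: 95; preferring S to P: 30.
P wins the head-to-head.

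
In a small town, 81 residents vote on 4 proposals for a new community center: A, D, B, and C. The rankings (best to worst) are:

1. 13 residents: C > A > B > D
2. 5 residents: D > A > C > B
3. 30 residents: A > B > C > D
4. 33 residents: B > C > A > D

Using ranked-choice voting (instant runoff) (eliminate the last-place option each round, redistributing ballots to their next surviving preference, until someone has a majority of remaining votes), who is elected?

A

Round 1: A 30, D 5, B 33, C 13. Eliminate D.
Round 2: A 35, B 33, C 13. Eliminate C.
Round 3: A 48, B 33. A has a majority.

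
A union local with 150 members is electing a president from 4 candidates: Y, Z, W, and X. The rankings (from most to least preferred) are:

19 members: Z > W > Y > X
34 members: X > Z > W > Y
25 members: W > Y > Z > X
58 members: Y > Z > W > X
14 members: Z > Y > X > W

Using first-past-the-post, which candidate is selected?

First-place votes: Y 58, Z 33, W 25, X 34.
Y has the most first-place votes.

Y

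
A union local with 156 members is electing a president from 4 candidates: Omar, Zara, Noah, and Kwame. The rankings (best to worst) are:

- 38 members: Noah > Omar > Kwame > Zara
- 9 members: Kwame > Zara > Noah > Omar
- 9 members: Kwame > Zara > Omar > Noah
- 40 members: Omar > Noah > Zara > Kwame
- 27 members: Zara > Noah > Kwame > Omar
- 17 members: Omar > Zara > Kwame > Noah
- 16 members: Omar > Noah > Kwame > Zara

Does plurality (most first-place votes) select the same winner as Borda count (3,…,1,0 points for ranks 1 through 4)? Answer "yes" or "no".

Plurality — first-place votes: Omar 73, Zara 27, Noah 38, Kwame 18. Winner: Omar.
Borda — scores: Omar 304, Zara 191, Noah 289, Kwame 152. Winner: Omar.
The two methods agree.

yes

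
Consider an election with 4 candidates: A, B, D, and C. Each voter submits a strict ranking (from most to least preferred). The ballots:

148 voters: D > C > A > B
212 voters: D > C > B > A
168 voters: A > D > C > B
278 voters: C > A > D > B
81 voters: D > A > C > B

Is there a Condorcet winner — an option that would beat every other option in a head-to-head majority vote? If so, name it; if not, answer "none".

Checking pairwise contests:
C beats A 638–249.
A beats B 675–212.
A beats D 446–441.
D beats C 609–278.
Every option loses at least one head-to-head, so there is no Condorcet winner.

none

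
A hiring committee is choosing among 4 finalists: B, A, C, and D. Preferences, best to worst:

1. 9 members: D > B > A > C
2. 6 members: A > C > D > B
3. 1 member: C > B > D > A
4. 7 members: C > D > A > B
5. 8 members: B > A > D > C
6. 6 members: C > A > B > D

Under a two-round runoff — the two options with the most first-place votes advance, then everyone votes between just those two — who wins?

C

Round 1 first-place votes: B 8, A 6, C 14, D 9.
C and D advance.
Runoff: C is preferred to D by 20 voters; D by 17.
C wins the runoff.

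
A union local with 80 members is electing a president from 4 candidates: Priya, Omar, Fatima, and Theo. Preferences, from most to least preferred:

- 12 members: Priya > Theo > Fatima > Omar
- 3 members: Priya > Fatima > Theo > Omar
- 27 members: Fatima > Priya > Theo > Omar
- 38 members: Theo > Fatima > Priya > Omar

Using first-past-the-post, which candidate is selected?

First-place votes: Priya 15, Omar 0, Fatima 27, Theo 38.
Theo has the most first-place votes.

Theo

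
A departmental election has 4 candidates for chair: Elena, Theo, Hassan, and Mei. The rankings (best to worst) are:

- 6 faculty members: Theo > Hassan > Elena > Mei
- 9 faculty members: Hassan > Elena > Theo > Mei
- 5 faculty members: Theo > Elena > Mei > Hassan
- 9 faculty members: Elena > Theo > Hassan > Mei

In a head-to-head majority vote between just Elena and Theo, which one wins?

Voters preferring Elena to Theo: 18; preferring Theo to Elena: 11.
Elena wins the head-to-head.

Elena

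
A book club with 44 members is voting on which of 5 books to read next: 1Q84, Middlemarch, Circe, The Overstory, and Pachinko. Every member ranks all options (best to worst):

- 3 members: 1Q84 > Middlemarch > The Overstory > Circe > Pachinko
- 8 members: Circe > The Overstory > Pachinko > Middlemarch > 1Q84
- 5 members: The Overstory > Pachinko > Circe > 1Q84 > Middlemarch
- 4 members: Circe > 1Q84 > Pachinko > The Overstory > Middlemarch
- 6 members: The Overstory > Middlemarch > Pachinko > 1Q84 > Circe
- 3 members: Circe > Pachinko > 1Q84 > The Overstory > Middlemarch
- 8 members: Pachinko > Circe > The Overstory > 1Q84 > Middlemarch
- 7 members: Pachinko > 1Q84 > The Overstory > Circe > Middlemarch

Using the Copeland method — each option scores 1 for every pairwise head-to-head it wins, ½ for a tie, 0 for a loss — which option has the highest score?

Pachinko

1Q84: beats Middlemarch; loses to Circe, The Overstory, and Pachinko → score 1.
Middlemarch: loses to 1Q84, Circe, The Overstory, and Pachinko → score 0.
Circe: beats 1Q84, Middlemarch, and The Overstory; loses to Pachinko → score 3.
The Overstory: beats 1Q84 and Middlemarch; ties Pachinko; loses to Circe → score 2.5.
Pachinko: beats 1Q84, Middlemarch, and Circe; ties The Overstory → score 3.5.
Pachinko has the best pairwise record.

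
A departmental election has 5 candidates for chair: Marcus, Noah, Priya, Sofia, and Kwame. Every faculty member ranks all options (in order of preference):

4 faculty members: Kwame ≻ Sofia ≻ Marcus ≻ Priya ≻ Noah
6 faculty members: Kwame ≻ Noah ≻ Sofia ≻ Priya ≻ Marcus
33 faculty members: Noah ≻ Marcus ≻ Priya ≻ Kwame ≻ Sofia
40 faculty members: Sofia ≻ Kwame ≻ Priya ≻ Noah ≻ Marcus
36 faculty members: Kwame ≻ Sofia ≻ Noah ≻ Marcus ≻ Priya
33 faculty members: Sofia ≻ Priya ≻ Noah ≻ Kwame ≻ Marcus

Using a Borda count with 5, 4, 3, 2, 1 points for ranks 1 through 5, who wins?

Marcus: 4·3 + 6·1 + 33·4 + 40·1 + 36·2 + 33·1 = 295
Noah: 4·1 + 6·4 + 33·5 + 40·2 + 36·3 + 33·3 = 480
Priya: 4·2 + 6·2 + 33·3 + 40·3 + 36·1 + 33·4 = 407
Sofia: 4·4 + 6·3 + 33·1 + 40·5 + 36·4 + 33·5 = 576
Kwame: 4·5 + 6·5 + 33·2 + 40·4 + 36·5 + 33·2 = 522
Sofia has the highest Borda score (576).

Sofia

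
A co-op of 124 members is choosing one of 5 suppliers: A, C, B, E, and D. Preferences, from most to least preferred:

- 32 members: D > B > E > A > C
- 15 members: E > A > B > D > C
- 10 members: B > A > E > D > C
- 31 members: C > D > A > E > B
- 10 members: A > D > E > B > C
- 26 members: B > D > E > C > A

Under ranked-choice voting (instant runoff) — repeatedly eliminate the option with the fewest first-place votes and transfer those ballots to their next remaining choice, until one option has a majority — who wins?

Round 1: A 10, C 31, B 36, E 15, D 32. Eliminate A.
Round 2: C 31, B 36, E 15, D 42. Eliminate E.
Round 3: C 31, B 51, D 42. Eliminate C.
Round 4: B 51, D 73. D has a majority.

D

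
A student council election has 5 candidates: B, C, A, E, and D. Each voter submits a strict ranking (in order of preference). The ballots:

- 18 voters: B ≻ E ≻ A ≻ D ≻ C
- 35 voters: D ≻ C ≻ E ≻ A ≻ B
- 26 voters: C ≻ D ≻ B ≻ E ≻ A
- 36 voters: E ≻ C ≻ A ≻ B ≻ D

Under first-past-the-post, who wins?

First-place votes: B 18, C 26, A 0, E 36, D 35.
E has the most first-place votes.

E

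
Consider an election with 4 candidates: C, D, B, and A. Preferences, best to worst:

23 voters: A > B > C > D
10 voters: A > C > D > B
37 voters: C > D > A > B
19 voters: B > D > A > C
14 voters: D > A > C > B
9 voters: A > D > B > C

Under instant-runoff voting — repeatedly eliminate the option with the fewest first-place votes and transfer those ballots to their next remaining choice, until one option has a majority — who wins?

Round 1: C 37, D 14, B 19, A 42. Eliminate D.
Round 2: C 37, B 19, A 56. Eliminate B.
Round 3: C 37, A 75. A has a majority.

A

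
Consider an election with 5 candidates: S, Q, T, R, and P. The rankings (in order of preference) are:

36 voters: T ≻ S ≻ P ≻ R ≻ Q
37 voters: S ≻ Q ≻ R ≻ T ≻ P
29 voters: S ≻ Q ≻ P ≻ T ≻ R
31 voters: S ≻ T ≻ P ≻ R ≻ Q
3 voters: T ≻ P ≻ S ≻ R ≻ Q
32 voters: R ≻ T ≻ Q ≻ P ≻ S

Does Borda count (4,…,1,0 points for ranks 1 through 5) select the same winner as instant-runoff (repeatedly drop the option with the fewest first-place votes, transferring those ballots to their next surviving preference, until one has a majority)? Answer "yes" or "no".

yes

Borda — scores: S 502, Q 262, T 411, R 272, P 233. Winner: S.
Instant-runoff — R1 S 97, Q 0, T 39, R 32, P 0 (S winner). Winner: S.
The two methods agree.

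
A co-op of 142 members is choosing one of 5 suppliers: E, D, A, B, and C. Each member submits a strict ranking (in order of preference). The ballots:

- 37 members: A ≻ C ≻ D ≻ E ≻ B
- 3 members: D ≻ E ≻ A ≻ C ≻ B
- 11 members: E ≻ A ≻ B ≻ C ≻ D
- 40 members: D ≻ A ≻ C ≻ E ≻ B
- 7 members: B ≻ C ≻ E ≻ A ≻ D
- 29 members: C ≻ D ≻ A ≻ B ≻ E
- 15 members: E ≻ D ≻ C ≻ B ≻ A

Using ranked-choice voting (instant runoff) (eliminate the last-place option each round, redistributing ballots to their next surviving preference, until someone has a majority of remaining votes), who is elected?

D

Round 1: E 26, D 43, A 37, B 7, C 29. Eliminate B.
Round 2: E 26, D 43, A 37, C 36. Eliminate E.
Round 3: D 58, A 48, C 36. Eliminate C.
Round 4: D 87, A 55. D has a majority.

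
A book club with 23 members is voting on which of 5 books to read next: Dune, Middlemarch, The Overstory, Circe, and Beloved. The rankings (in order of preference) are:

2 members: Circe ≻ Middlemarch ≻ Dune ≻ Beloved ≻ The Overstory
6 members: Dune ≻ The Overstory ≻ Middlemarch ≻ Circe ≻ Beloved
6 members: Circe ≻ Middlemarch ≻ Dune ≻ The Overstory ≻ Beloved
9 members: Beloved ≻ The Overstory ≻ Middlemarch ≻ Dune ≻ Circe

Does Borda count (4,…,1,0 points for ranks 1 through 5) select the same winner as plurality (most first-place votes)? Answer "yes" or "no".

no

Borda — scores: Dune 49, Middlemarch 54, The Overstory 51, Circe 38, Beloved 38. Winner: Middlemarch.
Plurality — first-place votes: Dune 6, Middlemarch 0, The Overstory 0, Circe 8, Beloved 9. Winner: Beloved.
The two methods disagree.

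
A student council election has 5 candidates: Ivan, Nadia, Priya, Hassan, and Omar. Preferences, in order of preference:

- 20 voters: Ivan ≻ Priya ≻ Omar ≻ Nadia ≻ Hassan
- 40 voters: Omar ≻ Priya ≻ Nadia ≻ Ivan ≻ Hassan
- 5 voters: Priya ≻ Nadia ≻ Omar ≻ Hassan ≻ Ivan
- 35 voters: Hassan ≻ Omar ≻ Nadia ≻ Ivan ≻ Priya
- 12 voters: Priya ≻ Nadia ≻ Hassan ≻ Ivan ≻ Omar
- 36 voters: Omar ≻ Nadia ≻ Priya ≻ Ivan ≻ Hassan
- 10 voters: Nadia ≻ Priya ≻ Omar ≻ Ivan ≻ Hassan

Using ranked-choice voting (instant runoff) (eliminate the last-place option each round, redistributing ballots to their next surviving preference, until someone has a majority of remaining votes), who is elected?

Omar

Round 1: Ivan 20, Nadia 10, Priya 17, Hassan 35, Omar 76. Eliminate Nadia.
Round 2: Ivan 20, Priya 27, Hassan 35, Omar 76. Eliminate Ivan.
Round 3: Priya 47, Hassan 35, Omar 76. Eliminate Hassan.
Round 4: Priya 47, Omar 111. Omar has a majority.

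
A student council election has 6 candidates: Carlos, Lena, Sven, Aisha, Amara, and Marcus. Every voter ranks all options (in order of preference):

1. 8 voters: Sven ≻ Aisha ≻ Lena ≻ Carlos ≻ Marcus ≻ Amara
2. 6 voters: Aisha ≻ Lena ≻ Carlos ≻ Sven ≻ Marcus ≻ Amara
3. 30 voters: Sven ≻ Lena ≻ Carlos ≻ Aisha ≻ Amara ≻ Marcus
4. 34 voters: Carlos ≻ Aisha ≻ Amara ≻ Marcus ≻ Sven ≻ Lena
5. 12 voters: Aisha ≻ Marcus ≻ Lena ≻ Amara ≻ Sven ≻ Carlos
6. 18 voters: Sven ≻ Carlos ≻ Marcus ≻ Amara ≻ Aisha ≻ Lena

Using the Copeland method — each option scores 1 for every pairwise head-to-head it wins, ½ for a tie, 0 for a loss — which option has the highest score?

Sven

Carlos: beats Aisha, Amara, and Marcus; loses to Lena and Sven → score 3.
Lena: beats Carlos and Amara; loses to Sven, Aisha, and Marcus → score 2.
Sven: beats Carlos, Lena, Aisha, Amara, and Marcus → score 5.
Aisha: beats Lena, Amara, and Marcus; loses to Carlos and Sven → score 3.
Amara: beats Marcus; loses to Carlos, Lena, Sven, and Aisha → score 1.
Marcus: beats Lena; loses to Carlos, Sven, Aisha, and Amara → score 1.
Sven has the best pairwise record.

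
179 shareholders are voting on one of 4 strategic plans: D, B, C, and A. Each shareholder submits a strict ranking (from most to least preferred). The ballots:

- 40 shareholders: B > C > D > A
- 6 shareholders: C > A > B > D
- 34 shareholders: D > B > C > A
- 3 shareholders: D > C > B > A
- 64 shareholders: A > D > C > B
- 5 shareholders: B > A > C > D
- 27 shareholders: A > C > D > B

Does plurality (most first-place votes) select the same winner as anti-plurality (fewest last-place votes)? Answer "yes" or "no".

Plurality — first-place votes: D 37, B 45, C 6, A 91. Winner: A.
Anti-plurality — last-place votes: D 11, B 91, C 0, A 77. Winner: C.
The two methods disagree.

no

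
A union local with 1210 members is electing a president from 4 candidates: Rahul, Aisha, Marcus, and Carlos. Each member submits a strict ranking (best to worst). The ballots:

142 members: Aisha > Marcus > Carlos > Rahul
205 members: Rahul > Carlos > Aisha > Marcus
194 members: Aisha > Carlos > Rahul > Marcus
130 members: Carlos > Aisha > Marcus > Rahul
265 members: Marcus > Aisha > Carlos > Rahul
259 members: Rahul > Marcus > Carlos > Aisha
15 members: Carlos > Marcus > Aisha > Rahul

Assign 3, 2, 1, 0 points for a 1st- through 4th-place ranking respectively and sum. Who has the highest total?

Aisha

Rahul: 142·0 + 205·3 + 194·1 + 130·0 + 265·0 + 259·3 + 15·0 = 1586
Aisha: 142·3 + 205·1 + 194·3 + 130·2 + 265·2 + 259·0 + 15·1 = 2018
Marcus: 142·2 + 205·0 + 194·0 + 130·1 + 265·3 + 259·2 + 15·2 = 1757
Carlos: 142·1 + 205·2 + 194·2 + 130·3 + 265·1 + 259·1 + 15·3 = 1899
Aisha has the highest Borda score (2018).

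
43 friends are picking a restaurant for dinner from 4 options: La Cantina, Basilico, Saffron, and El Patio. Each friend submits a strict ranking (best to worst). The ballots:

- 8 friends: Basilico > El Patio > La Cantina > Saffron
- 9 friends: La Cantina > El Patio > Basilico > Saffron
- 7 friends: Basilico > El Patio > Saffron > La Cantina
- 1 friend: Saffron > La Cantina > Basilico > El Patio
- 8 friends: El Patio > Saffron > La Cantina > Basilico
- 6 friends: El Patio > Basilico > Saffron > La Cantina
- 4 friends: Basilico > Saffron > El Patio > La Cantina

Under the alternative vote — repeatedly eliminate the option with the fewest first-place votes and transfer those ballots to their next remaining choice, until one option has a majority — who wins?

Round 1: La Cantina 9, Basilico 19, Saffron 1, El Patio 14. Eliminate Saffron.
Round 2: La Cantina 10, Basilico 19, El Patio 14. Eliminate La Cantina.
Round 3: Basilico 20, El Patio 23. El Patio has a majority.

El Patio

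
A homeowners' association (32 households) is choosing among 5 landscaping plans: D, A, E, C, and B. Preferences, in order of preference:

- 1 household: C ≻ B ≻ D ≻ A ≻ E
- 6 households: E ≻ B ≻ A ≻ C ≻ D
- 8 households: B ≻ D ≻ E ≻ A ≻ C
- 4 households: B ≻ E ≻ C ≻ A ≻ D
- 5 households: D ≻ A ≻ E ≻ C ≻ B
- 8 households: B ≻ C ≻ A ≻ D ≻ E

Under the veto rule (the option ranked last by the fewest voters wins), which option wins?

Last-place votes: D 10, A 0, E 9, C 8, B 5.
A is ranked last by the fewest voters, so A wins.

A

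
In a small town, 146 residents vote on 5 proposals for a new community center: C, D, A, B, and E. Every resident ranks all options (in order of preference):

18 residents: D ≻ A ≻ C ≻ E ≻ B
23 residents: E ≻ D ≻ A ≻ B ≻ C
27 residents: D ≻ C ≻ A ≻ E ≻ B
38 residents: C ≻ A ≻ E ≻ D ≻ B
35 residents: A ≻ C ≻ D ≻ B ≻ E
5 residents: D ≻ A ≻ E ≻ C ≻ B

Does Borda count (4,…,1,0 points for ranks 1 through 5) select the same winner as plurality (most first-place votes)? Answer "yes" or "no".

Borda — scores: C 379, D 377, A 423, B 58, E 223. Winner: A.
Plurality — first-place votes: C 38, D 50, A 35, B 0, E 23. Winner: D.
The two methods disagree.

no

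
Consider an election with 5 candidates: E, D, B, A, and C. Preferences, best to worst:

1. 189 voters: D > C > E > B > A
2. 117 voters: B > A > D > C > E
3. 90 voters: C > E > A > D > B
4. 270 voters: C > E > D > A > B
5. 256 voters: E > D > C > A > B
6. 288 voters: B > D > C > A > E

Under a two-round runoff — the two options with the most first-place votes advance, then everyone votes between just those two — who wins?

C

Round 1 first-place votes: E 256, D 189, B 405, A 0, C 360.
B and C advance.
Runoff: B is preferred to C by 405 voters; C by 805.
C wins the runoff.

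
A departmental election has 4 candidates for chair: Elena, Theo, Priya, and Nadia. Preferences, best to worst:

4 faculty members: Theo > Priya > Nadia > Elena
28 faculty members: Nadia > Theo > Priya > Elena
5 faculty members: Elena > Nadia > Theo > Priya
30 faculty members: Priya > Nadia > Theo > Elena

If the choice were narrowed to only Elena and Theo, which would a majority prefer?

Theo

Voters preferring Elena to Theo: 5; preferring Theo to Elena: 62.
Theo wins the head-to-head.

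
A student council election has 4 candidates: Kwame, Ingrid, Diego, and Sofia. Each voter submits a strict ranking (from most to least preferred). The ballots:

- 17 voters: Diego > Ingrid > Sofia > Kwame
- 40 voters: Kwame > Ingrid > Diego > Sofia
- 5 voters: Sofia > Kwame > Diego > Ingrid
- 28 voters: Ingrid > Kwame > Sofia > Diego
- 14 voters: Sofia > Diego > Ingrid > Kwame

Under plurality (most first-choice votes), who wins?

First-place votes: Kwame 40, Ingrid 28, Diego 17, Sofia 19.
Kwame has the most first-place votes.

Kwame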